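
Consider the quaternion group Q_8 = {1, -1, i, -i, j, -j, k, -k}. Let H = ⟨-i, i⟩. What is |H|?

4

|⟨-i⟩| = 4 and |⟨i⟩| = 4, so |H| is a multiple of lcm(4, 4) = 4 and divides |G| = 8.
Closing under the operation: H = {1, -1, i, -i}, so |H| = 4.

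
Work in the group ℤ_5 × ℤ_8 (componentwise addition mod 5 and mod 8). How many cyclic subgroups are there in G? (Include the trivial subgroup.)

8

A cyclic subgroup of order d is generated by each of its φ(d) elements of order d, so the cyclic subgroups of order d number (#elements of order d)/φ(d).
Cyclic subgroups by order — order 1: 1; order 2: 1; order 4: 1; order 5: 1; order 8: 1; order 10: 1; order 20: 1; order 40: 1.
Total: 8.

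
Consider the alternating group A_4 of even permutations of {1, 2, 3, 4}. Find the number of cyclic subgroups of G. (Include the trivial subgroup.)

A cyclic subgroup of order d is generated by each of its φ(d) elements of order d, so the cyclic subgroups of order d number (#elements of order d)/φ(d).
Cyclic subgroups by order — order 1: 1; order 2: 3; order 3: 4.
Total: 8.

8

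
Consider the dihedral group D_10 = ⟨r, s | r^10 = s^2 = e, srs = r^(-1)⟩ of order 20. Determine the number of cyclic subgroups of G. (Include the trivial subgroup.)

14

Group the elements of G by the cyclic subgroup they generate; each cyclic subgroup of order d accounts for φ(d) elements.
Cyclic subgroups by order — order 1: 1; order 2: 11; order 5: 1; order 10: 1.
Total: 14.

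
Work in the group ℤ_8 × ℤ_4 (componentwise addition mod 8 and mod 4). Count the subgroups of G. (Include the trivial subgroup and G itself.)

|G| = 32, so by Lagrange every subgroup order divides 32. Divisors: 1, 2, 4, 8, 16, 32.
Subgroups by order — order 1: 1; order 2: 3; order 4: 7; order 8: 7; order 16: 3; order 32: 1.
Total: 1 + 3 + 7 + 7 + 3 + 1 = 22.

22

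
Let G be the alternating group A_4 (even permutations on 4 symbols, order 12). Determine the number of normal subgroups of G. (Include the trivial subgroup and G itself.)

G has 10 subgroups. Checking conjugation-invariance by order — order 1: 1/1 normal; order 2: 0/3 normal; order 3: 0/4 normal; order 4: 1/1 normal; order 12: 1/1 normal.
Total normal subgroups: 3.

3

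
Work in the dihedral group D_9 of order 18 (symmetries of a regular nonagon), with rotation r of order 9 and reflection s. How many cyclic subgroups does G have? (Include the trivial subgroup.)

12

Group the elements of G by the cyclic subgroup they generate; each cyclic subgroup of order d accounts for φ(d) elements.
Cyclic subgroups by order — order 1: 1; order 2: 9; order 3: 1; order 9: 1.
Total: 12.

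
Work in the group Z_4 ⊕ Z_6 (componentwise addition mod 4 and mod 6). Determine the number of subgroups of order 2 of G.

|G| = 24 and 2 | 24, so subgroups of order 2 are possible by Lagrange.
The subgroups of order 2 are: {(0,0), (0,3)}; {(0,0), (2,0)}; {(0,0), (2,3)}.
So G has 3 subgroups of order 2.

3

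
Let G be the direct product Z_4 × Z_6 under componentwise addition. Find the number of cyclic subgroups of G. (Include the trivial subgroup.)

Group the elements of G by the cyclic subgroup they generate; each cyclic subgroup of order d accounts for φ(d) elements.
Cyclic subgroups by order — order 1: 1; order 2: 3; order 3: 1; order 4: 2; order 6: 3; order 12: 2.
Total: 12.

12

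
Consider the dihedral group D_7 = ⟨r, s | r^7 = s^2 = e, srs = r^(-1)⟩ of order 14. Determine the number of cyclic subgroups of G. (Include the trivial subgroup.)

9

Each element a generates a cyclic subgroup ⟨a⟩; distinct elements may generate the same one (a cyclic group of order d has φ(d) generators).
Cyclic subgroups by order — order 1: 1; order 2: 7; order 7: 1.
Total: 9.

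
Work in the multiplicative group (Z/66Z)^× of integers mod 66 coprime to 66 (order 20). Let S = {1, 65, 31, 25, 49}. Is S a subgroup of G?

No

25 ∈ S but its inverse 37 ∉ S, so S is not a subgroup.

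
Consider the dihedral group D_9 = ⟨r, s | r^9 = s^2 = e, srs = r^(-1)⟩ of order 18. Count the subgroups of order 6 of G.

|G| = 18 and 6 | 18, so subgroups of order 6 are possible by Lagrange.
The subgroups of order 6 are: {e, r^3, r^6, r^2s, r^5s, r^8s}; {e, r^3, r^6, s, r^3s, r^6s}; {e, r^3, r^6, rs, r^4s, r^7s}.
So G has 3 subgroups of order 6.

3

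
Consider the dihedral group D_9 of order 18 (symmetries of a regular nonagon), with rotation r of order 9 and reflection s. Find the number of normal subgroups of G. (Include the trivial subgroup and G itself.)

4

G has 16 subgroups. Checking conjugation-invariance by order — order 1: 1/1 normal; order 2: 0/9 normal; order 3: 1/1 normal; order 6: 0/3 normal; order 9: 1/1 normal; order 18: 1/1 normal.
Total normal subgroups: 4.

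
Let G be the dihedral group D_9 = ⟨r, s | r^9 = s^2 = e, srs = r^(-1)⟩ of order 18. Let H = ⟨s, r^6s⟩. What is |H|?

6

|⟨s⟩| = 2 and |⟨r^6s⟩| = 2, so |H| is a multiple of lcm(2, 2) = 2 and divides |G| = 18.
Closing under the operation: H = {e, r^3, r^6, s, r^3s, r^6s}, so |H| = 6.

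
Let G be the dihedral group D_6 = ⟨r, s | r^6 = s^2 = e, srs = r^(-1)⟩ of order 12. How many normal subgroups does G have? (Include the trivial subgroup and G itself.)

G has 16 subgroups. Checking conjugation-invariance by order — order 1: 1/1 normal; order 2: 1/7 normal; order 3: 1/1 normal; order 4: 0/3 normal; order 6: 3/3 normal; order 12: 1/1 normal.
Total normal subgroups: 7.

7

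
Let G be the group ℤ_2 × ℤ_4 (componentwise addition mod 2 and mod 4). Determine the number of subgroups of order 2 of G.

3

|G| = 8 and 2 | 8, so subgroups of order 2 are possible by Lagrange.
The subgroups of order 2 are: {(0,0), (0,2)}; {(0,0), (1,0)}; {(0,0), (1,2)}.
So G has 3 subgroups of order 2.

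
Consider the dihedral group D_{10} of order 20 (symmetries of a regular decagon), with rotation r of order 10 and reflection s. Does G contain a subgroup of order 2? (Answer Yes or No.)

Yes

2 | 20. A subgroup of order 2 is {e, r^2s}.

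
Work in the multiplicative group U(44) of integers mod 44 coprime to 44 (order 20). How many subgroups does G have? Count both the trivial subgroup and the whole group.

10

|G| = 20, so by Lagrange every subgroup order divides 20. Divisors: 1, 2, 4, 5, 10, 20.
Subgroups by order — order 1: 1; order 2: 3; order 4: 1; order 5: 1; order 10: 3; order 20: 1.
Total: 1 + 3 + 1 + 1 + 3 + 1 = 10.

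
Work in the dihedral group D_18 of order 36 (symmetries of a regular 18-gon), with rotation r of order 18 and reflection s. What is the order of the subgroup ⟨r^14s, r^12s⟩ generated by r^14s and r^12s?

18

|⟨r^14s⟩| = 2 and |⟨r^12s⟩| = 2, so |H| is a multiple of lcm(2, 2) = 2 and divides |G| = 36.
Closing under the operation: H = {e, r^2, r^4, r^6, r^8, r^10, r^12, r^14, r^16, s, r^2s, r^4s, r^6s, r^8s, r^10s, r^12s, r^14s, r^16s}, so |H| = 18.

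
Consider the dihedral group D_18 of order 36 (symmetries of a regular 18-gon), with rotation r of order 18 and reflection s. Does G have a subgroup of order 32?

No

32 does not divide |G| = 36, so by Lagrange no subgroup of order 32 exists.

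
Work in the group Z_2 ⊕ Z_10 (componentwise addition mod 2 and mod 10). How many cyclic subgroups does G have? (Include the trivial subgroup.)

Group the elements of G by the cyclic subgroup they generate; each cyclic subgroup of order d accounts for φ(d) elements.
Cyclic subgroups by order — order 1: 1; order 2: 3; order 5: 1; order 10: 3.
Total: 8.

8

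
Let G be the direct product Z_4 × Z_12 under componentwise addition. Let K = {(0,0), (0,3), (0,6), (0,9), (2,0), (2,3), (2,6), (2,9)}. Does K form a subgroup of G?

Yes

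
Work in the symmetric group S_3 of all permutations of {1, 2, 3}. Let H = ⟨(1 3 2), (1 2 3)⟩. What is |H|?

3

|⟨(1 3 2)⟩| = 3 and |⟨(1 2 3)⟩| = 3, so |H| is a multiple of lcm(3, 3) = 3 and divides |G| = 6.
Closing under the operation: H = {e, (1 2 3), (1 3 2)}, so |H| = 3.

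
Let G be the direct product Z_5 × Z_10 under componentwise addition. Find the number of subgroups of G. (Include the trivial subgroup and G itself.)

|G| = 50, so by Lagrange every subgroup order divides 50. Divisors: 1, 2, 5, 10, 25, 50.
Subgroups by order — order 1: 1; order 2: 1; order 5: 6; order 10: 6; order 25: 1; order 50: 1.
Total: 1 + 1 + 6 + 6 + 1 + 1 = 16.

16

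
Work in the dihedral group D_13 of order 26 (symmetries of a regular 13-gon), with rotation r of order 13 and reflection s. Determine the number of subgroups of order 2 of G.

13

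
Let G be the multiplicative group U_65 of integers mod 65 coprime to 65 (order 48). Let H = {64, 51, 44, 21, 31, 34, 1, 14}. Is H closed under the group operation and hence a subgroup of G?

|H| = 8 divides |G| = 48, consistent with Lagrange.
H contains the identity, every element's inverse is in H, and H is closed under ·: it is a subgroup.

Yes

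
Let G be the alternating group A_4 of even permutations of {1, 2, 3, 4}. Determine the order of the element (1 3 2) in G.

3

Computing powers of (1 3 2): the smallest k with ((1 3 2))^k = e is k = 3.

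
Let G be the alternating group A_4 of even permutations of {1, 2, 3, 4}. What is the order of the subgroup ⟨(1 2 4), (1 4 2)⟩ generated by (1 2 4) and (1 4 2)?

|⟨(1 2 4)⟩| = 3 and |⟨(1 4 2)⟩| = 3, so |H| is a multiple of lcm(3, 3) = 3 and divides |G| = 12.
Closing under the operation: H = {e, (1 2 4), (1 4 2)}, so |H| = 3.

3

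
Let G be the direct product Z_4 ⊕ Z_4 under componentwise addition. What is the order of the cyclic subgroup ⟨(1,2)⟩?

The order of (1,2) in Z_4 × Z_4 is lcm(ord(1) in Z_4, ord(2) in Z_4).
ord(1) = 4 and ord(2) = 2, so |⟨(1,2)⟩| = lcm(4, 2) = 4.

4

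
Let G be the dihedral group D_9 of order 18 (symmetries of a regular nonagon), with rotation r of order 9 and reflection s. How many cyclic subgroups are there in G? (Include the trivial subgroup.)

12

A cyclic subgroup of order d is generated by each of its φ(d) elements of order d, so the cyclic subgroups of order d number (#elements of order d)/φ(d).
Cyclic subgroups by order — order 1: 1; order 2: 9; order 3: 1; order 9: 1.
Total: 12.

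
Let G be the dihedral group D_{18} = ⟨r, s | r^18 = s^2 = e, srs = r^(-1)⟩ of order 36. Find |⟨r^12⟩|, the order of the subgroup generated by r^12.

3

Computing powers of r^12: the smallest k with (r^12)^k = e is k = 3.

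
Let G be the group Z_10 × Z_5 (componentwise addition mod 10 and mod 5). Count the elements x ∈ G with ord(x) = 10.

An element (a,b) has order lcm(ord(a), ord(b)); count pairs with lcm equal to 10.
Enumerating gives 24 such elements.

24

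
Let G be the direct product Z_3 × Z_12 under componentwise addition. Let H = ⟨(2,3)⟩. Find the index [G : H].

3

|⟨(2,3)⟩| = 12 and |G| = 36.
By Lagrange, [G : H] = |G|/|H| = 36/12 = 3.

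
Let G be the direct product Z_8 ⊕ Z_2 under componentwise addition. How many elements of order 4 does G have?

An element (a,b) has order lcm(ord(a), ord(b)); count pairs with lcm equal to 4.
Enumerating gives 4 such elements.

4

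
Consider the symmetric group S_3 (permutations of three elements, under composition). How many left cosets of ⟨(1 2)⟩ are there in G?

|⟨(1 2)⟩| = 2 and |G| = 6.
By Lagrange, [G : H] = |G|/|H| = 6/2 = 3.

3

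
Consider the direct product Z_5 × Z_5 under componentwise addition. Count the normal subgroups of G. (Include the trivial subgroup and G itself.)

G is abelian, so every subgroup is normal.
G has 8 subgroups in total, hence 8 normal subgroups.

8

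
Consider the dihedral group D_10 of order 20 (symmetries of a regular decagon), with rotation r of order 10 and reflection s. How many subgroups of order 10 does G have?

|G| = 20 and 10 | 20, so subgroups of order 10 are possible by Lagrange.
The subgroups of order 10 are: {e, r, r^2, r^3, r^4, r^5, r^6, r^7, r^8, r^9}; {e, r^2, r^4, r^6, r^8, s, r^2s, r^4s, r^6s, r^8s}; {e, r^2, r^4, r^6, r^8, rs, r^3s, r^5s, r^7s, r^9s}.
So G has 3 subgroups of order 10.

3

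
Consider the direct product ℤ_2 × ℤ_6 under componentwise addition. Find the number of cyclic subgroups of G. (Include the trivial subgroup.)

Each element a generates a cyclic subgroup ⟨a⟩; distinct elements may generate the same one (a cyclic group of order d has φ(d) generators).
Cyclic subgroups by order — order 1: 1; order 2: 3; order 3: 1; order 6: 3.
Total: 8.

8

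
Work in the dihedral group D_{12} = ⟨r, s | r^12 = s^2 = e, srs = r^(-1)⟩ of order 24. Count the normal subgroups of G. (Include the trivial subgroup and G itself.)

G has 34 subgroups. Checking conjugation-invariance by order — order 1: 1/1 normal; order 2: 1/13 normal; order 3: 1/1 normal; order 4: 1/7 normal; order 6: 1/5 normal; order 8: 0/3 normal; order 12: 3/3 normal; order 24: 1/1 normal.
Total normal subgroups: 9.

9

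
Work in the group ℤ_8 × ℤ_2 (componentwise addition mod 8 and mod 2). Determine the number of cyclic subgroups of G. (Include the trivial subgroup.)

A cyclic subgroup of order d is generated by each of its φ(d) elements of order d, so the cyclic subgroups of order d number (#elements of order d)/φ(d).
Cyclic subgroups by order — order 1: 1; order 2: 3; order 4: 2; order 8: 2.
Total: 8.

8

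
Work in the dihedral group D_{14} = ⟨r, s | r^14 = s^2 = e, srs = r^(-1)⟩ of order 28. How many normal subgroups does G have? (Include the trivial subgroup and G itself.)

7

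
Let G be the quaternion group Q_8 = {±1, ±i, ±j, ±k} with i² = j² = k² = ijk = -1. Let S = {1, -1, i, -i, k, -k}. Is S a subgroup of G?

No

|S| = 6 does not divide |G| = 8, so by Lagrange S is not a subgroup.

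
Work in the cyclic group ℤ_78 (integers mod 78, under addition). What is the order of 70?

39

In ℤ_78, the order of an element a is n/gcd(a, n).
gcd(70, 78) = 2, so |⟨70⟩| = 78/2 = 39.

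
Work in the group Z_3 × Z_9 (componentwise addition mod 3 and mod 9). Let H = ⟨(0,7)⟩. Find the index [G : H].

3

|⟨(0,7)⟩| = 9 and |G| = 27.
By Lagrange, [G : H] = |G|/|H| = 27/9 = 3.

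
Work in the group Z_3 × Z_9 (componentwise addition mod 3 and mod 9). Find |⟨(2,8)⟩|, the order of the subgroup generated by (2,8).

9

The order of (2,8) in Z_3 × Z_9 is lcm(ord(2) in Z_3, ord(8) in Z_9).
ord(2) = 3 and ord(8) = 9, so |⟨(2,8)⟩| = lcm(3, 9) = 9.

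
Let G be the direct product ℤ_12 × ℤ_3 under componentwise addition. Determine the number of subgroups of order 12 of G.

|G| = 36 and 12 | 36, so subgroups of order 12 are possible by Lagrange.
The subgroups of order 12 are: {(0,0), (0,1), (0,2), (3,0), (3,1), (3,2), (6,0), (6,1), (6,2), (9,0), (9,1), (9,2)}; {(0,0), (1,0), (2,0), (3,0), (4,0), (5,0), (6,0), (7,0), (8,0), (9,0), (10,0), (11,0)}; {(0,0), (1,1), (2,2), (3,0), (4,1), (5,2), (6,0), (7,1), (8,2), (9,0), (10,1), (11,2)}; {(0,0), (1,2), (2,1), (3,0), (4,2), (5,1), (6,0), (7,2), (8,1), (9,0), (10,2), (11,1)}.
So G has 4 subgroups of order 12.

4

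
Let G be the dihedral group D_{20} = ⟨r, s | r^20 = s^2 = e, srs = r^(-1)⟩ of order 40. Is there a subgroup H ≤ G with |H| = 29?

29 does not divide |G| = 40, so by Lagrange no subgroup of order 29 exists.

No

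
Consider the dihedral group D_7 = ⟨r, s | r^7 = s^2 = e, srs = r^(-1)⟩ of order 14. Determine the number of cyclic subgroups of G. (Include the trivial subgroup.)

9

Group the elements of G by the cyclic subgroup they generate; each cyclic subgroup of order d accounts for φ(d) elements.
Cyclic subgroups by order — order 1: 1; order 2: 7; order 7: 1.
Total: 9.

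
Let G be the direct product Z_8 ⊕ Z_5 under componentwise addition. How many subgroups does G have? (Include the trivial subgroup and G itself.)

|G| = 40, so by Lagrange every subgroup order divides 40. Divisors: 1, 2, 4, 5, 8, 10, 20, 40.
Subgroups by order — order 1: 1; order 2: 1; order 4: 1; order 5: 1; order 8: 1; order 10: 1; order 20: 1; order 40: 1.
Total: 1 + 1 + 1 + 1 + 1 + 1 + 1 + 1 = 8.

8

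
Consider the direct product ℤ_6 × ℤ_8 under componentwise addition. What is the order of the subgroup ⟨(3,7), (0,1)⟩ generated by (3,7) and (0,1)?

|⟨(3,7)⟩| = 8 and |⟨(0,1)⟩| = 8, so |H| is a multiple of lcm(8, 8) = 8 and divides |G| = 48.
Closing under the operation: H = {(0,0), (0,1), (0,2), (0,3), (0,4), (0,5), (0,6), (0,7), (3,0), (3,1), (3,2), (3,3), (3,4), (3,5), (3,6), (3,7)}, so |H| = 16.

16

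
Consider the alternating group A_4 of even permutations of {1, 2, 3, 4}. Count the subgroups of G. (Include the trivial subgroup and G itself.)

|G| = 12, so by Lagrange every subgroup order divides 12. Divisors: 1, 2, 3, 4, 6, 12.
Subgroups by order — order 1: 1; order 2: 3; order 3: 4; order 4: 1; order 6: 0; order 12: 1.
Total: 1 + 3 + 4 + 1 + 0 + 1 = 10.

10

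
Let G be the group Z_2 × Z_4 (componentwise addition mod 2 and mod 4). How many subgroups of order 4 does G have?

3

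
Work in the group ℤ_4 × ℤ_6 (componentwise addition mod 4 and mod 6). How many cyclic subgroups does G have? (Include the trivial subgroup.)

12

A cyclic subgroup of order d is generated by each of its φ(d) elements of order d, so the cyclic subgroups of order d number (#elements of order d)/φ(d).
Cyclic subgroups by order — order 1: 1; order 2: 3; order 3: 1; order 4: 2; order 6: 3; order 12: 2.
Total: 12.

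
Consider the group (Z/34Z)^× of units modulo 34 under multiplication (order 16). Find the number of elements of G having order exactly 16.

The elements of order 16 are: 3, 5, 7, 11, 23, 27, 29, 31.
That's 8.

8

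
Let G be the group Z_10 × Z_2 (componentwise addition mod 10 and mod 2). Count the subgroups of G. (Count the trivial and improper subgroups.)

10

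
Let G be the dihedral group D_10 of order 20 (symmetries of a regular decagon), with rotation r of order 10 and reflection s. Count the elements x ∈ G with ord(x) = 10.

4

The elements of order 10 are: r, r^3, r^7, r^9.
That's 4.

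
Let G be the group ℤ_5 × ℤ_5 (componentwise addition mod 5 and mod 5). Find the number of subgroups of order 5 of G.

6

|G| = 25 and 5 | 25, so subgroups of order 5 are possible by Lagrange.
The subgroups of order 5 are: {(0,0), (0,1), (0,2), (0,3), (0,4)}; {(0,0), (1,0), (2,0), (3,0), (4,0)}; {(0,0), (1,1), (2,2), (3,3), (4,4)}; {(0,0), (1,2), (2,4), (3,1), (4,3)}; … (6 in all).
So G has 6 subgroups of order 5.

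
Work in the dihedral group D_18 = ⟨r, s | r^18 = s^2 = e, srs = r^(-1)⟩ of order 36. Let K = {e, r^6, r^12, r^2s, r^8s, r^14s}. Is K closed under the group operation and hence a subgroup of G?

|K| = 6 divides |G| = 36, consistent with Lagrange.
K contains the identity, every element's inverse is in K, and K is closed under ·: it is a subgroup.

Yes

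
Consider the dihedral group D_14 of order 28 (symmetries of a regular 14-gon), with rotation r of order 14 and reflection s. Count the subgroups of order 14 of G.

3

|G| = 28 and 14 | 28, so subgroups of order 14 are possible by Lagrange.
The subgroups of order 14 are: {e, r, r^2, r^3, r^4, r^5, r^6, r^7, r^8, r^9, r^10, r^11, r^12, r^13}; {e, r^2, r^4, r^6, r^8, r^10, r^12, s, r^2s, r^4s, r^6s, r^8s, r^10s, r^12s}; {e, r^2, r^4, r^6, r^8, r^10, r^12, rs, r^3s, r^5s, r^7s, r^9s, r^11s, r^13s}.
So G has 3 subgroups of order 14.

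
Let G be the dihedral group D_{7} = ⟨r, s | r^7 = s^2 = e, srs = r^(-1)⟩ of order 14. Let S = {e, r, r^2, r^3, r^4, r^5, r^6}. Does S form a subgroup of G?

Yes

|S| = 7 divides |G| = 14, consistent with Lagrange.
S contains the identity, every element's inverse is in S, and S is closed under ·: it is a subgroup.
In fact S = ⟨r^4⟩.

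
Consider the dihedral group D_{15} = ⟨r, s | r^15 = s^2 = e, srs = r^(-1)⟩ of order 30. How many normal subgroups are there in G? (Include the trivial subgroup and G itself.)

5

G has 28 subgroups. Checking conjugation-invariance by order — order 1: 1/1 normal; order 2: 0/15 normal; order 3: 1/1 normal; order 5: 1/1 normal; order 6: 0/5 normal; order 10: 0/3 normal; order 15: 1/1 normal; order 30: 1/1 normal.
Total normal subgroups: 5.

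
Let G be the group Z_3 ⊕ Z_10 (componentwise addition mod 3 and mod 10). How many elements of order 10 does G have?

4

An element (a,b) has order lcm(ord(a), ord(b)); count pairs with lcm equal to 10.
Enumerating gives 4 such elements.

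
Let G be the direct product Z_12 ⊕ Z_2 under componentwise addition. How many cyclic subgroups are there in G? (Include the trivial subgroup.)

Group the elements of G by the cyclic subgroup they generate; each cyclic subgroup of order d accounts for φ(d) elements.
Cyclic subgroups by order — order 1: 1; order 2: 3; order 3: 1; order 4: 2; order 6: 3; order 12: 2.
Total: 12.

12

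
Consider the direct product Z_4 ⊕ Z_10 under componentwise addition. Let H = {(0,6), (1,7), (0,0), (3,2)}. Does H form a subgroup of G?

(3,2) ∈ H but its inverse (1,8) ∉ H, so H is not a subgroup.

No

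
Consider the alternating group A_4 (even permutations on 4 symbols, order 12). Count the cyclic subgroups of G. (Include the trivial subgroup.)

8

A cyclic subgroup of order d is generated by each of its φ(d) elements of order d, so the cyclic subgroups of order d number (#elements of order d)/φ(d).
Cyclic subgroups by order — order 1: 1; order 2: 3; order 3: 4.
Total: 8.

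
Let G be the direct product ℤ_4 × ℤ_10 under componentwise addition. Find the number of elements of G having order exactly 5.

An element (a,b) has order lcm(ord(a), ord(b)); count pairs with lcm equal to 5.
Enumerating gives 4 such elements.

4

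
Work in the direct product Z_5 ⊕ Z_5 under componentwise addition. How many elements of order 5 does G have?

24

An element (a,b) has order lcm(ord(a), ord(b)); count pairs with lcm equal to 5.
Enumerating gives 24 such elements.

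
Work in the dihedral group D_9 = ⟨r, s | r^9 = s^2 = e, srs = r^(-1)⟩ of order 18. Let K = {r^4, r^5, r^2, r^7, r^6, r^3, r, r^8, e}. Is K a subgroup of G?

|K| = 9 divides |G| = 18, consistent with Lagrange.
K contains the identity, every element's inverse is in K, and K is closed under ·: it is a subgroup.
In fact K = ⟨r^4⟩.

Yes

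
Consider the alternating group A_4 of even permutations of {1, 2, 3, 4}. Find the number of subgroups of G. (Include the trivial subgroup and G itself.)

10

|G| = 12, so by Lagrange every subgroup order divides 12. Divisors: 1, 2, 3, 4, 6, 12.
Subgroups by order — order 1: 1; order 2: 3; order 3: 4; order 4: 1; order 6: 0; order 12: 1.
Total: 1 + 3 + 4 + 1 + 0 + 1 = 10.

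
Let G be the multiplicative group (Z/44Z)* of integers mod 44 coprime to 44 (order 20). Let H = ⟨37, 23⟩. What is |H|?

10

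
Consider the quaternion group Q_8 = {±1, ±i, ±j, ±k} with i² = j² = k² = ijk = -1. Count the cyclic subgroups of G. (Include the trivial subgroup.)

Group the elements of G by the cyclic subgroup they generate; each cyclic subgroup of order d accounts for φ(d) elements.
Cyclic subgroups by order — order 1: 1; order 2: 1; order 4: 3.
Total: 5.

5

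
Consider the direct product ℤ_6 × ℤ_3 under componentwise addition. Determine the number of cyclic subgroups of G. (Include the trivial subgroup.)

A cyclic subgroup of order d is generated by each of its φ(d) elements of order d, so the cyclic subgroups of order d number (#elements of order d)/φ(d).
Cyclic subgroups by order — order 1: 1; order 2: 1; order 3: 4; order 6: 4.
Total: 10.

10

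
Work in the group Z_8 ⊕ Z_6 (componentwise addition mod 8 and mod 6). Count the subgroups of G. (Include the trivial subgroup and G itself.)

|G| = 48, so by Lagrange every subgroup order divides 48. Divisors: 1, 2, 3, 4, 6, 8, 12, 16, 24, 48.
Subgroups by order — order 1: 1; order 2: 3; order 3: 1; order 4: 3; order 6: 3; order 8: 3; order 12: 3; order 16: 1; order 24: 3; order 48: 1.
Total: 1 + 3 + 1 + 3 + 3 + 3 + 3 + 1 + 3 + 1 = 22.

22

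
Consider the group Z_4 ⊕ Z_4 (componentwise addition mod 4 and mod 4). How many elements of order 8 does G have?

An element (a,b) has order lcm(ord(a), ord(b)); count pairs with lcm equal to 8.
Enumerating gives 0 such elements.

0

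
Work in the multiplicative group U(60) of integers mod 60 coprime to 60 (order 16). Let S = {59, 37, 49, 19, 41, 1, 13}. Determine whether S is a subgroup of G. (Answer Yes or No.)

No

|S| = 7 does not divide |G| = 16, so by Lagrange S is not a subgroup.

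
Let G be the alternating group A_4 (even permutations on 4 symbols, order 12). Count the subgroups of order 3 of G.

4

|G| = 12 and 3 | 12, so subgroups of order 3 are possible by Lagrange.
The subgroups of order 3 are: {e, (1 2 3), (1 3 2)}; {e, (1 2 4), (1 4 2)}; {e, (1 3 4), (1 4 3)}; {e, (2 3 4), (2 4 3)}.
So G has 4 subgroups of order 3.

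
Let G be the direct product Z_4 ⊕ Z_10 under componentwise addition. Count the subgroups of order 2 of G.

3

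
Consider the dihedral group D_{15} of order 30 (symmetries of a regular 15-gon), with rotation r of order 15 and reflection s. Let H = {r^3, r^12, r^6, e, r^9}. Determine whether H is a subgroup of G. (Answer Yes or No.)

|H| = 5 divides |G| = 30, consistent with Lagrange.
H contains the identity, every element's inverse is in H, and H is closed under ·: it is a subgroup.
In fact H = ⟨r^9⟩.

Yes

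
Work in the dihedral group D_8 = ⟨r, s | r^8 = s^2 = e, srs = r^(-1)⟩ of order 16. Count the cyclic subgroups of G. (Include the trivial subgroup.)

Group the elements of G by the cyclic subgroup they generate; each cyclic subgroup of order d accounts for φ(d) elements.
Cyclic subgroups by order — order 1: 1; order 2: 9; order 4: 1; order 8: 1.
Total: 12.

12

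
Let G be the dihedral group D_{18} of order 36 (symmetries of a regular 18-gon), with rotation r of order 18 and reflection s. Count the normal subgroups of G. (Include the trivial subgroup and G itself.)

G has 45 subgroups. Checking conjugation-invariance by order — order 1: 1/1 normal; order 2: 1/19 normal; order 3: 1/1 normal; order 4: 0/9 normal; order 6: 1/7 normal; order 9: 1/1 normal; order 12: 0/3 normal; order 18: 3/3 normal; order 36: 1/1 normal.
Total normal subgroups: 9.

9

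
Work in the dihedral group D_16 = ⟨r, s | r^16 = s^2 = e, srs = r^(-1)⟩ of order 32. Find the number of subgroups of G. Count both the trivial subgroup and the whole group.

36

|G| = 32, so by Lagrange every subgroup order divides 32. Divisors: 1, 2, 4, 8, 16, 32.
Subgroups by order — order 1: 1; order 2: 17; order 4: 9; order 8: 5; order 16: 3; order 32: 1.
Total: 1 + 17 + 9 + 5 + 3 + 1 = 36.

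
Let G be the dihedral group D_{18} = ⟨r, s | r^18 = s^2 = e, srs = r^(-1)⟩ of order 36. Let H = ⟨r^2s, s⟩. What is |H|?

|⟨r^2s⟩| = 2 and |⟨s⟩| = 2, so |H| is a multiple of lcm(2, 2) = 2 and divides |G| = 36.
Closing under the operation: H = {e, r^2, r^4, r^6, r^8, r^10, r^12, r^14, r^16, s, r^2s, r^4s, r^6s, r^8s, r^10s, r^12s, r^14s, r^16s}, so |H| = 18.

18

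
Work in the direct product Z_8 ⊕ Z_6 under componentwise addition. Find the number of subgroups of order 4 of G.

|G| = 48 and 4 | 48, so subgroups of order 4 are possible by Lagrange.
The subgroups of order 4 are: {(0,0), (0,3), (4,0), (4,3)}; {(0,0), (2,0), (4,0), (6,0)}; {(0,0), (2,3), (4,0), (6,3)}.
So G has 3 subgroups of order 4.

3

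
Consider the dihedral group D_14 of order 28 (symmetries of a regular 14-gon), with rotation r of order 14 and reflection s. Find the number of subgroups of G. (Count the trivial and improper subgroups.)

|G| = 28, so by Lagrange every subgroup order divides 28. Divisors: 1, 2, 4, 7, 14, 28.
Subgroups by order — order 1: 1; order 2: 15; order 4: 7; order 7: 1; order 14: 3; order 28: 1.
Total: 1 + 15 + 7 + 1 + 3 + 1 = 28.

28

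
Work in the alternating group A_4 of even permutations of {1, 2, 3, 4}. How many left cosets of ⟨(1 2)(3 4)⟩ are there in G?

6

|⟨(1 2)(3 4)⟩| = 2 and |G| = 12.
By Lagrange, [G : H] = |G|/|H| = 12/2 = 6.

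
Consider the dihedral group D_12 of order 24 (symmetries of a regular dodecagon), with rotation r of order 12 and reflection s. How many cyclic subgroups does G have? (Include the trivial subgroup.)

Each element a generates a cyclic subgroup ⟨a⟩; distinct elements may generate the same one (a cyclic group of order d has φ(d) generators).
Cyclic subgroups by order — order 1: 1; order 2: 13; order 3: 1; order 4: 1; order 6: 1; order 12: 1.
Total: 18.

18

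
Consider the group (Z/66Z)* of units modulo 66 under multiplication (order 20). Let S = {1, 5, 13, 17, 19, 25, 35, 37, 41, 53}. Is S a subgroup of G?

41 ∈ S but its inverse 29 ∉ S, so S is not a subgroup.

No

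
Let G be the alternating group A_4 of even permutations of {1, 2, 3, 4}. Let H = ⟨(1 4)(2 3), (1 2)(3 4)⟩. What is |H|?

|⟨(1 4)(2 3)⟩| = 2 and |⟨(1 2)(3 4)⟩| = 2, so |H| is a multiple of lcm(2, 2) = 2 and divides |G| = 12.
Closing under the operation: H = {e, (1 2)(3 4), (1 3)(2 4), (1 4)(2 3)}, so |H| = 4.

4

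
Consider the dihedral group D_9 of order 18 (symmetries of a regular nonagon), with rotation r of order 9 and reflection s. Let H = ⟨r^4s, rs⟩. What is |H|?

6

|⟨r^4s⟩| = 2 and |⟨rs⟩| = 2, so |H| is a multiple of lcm(2, 2) = 2 and divides |G| = 18.
Closing under the operation: H = {e, r^3, r^6, rs, r^4s, r^7s}, so |H| = 6.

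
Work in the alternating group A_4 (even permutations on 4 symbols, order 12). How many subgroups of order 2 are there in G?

3

|G| = 12 and 2 | 12, so subgroups of order 2 are possible by Lagrange.
The subgroups of order 2 are: {e, (1 2)(3 4)}; {e, (1 3)(2 4)}; {e, (1 4)(2 3)}.
So G has 3 subgroups of order 2.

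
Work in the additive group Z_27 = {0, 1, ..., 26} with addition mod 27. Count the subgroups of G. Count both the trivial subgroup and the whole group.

A cyclic group of order 27 has exactly one subgroup for each divisor of 27.
Divisors of 27: 1, 3, 9, 27.
So Z_27 has 4 subgroups.

4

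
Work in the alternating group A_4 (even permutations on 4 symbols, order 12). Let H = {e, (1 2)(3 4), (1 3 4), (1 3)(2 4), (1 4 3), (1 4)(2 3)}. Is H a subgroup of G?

Closure fails: (1 4 3) ∘ (1 2)(3 4) = (1 2 4) ∉ H. So H is not a subgroup.

No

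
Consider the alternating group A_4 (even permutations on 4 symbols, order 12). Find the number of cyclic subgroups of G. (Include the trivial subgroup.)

8

Each element a generates a cyclic subgroup ⟨a⟩; distinct elements may generate the same one (a cyclic group of order d has φ(d) generators).
Cyclic subgroups by order — order 1: 1; order 2: 3; order 3: 4.
Total: 8.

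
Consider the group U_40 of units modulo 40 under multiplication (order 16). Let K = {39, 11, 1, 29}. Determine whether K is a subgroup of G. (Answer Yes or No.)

|K| = 4 divides |G| = 16, consistent with Lagrange.
K contains the identity, every element's inverse is in K, and K is closed under ·: it is a subgroup.

Yes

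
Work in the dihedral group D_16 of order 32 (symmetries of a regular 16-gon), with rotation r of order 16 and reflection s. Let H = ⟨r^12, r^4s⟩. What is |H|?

8

|⟨r^12⟩| = 4 and |⟨r^4s⟩| = 2, so |H| is a multiple of lcm(4, 2) = 4 and divides |G| = 32.
Closing under the operation: H = {e, r^4, r^8, r^12, s, r^4s, r^8s, r^12s}, so |H| = 8.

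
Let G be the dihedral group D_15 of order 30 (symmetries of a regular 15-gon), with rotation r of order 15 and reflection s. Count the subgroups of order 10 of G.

|G| = 30 and 10 | 30, so subgroups of order 10 are possible by Lagrange.
The subgroups of order 10 are: {e, r^3, r^6, r^9, r^12, rs, r^4s, r^7s, r^10s, r^13s}; {e, r^3, r^6, r^9, r^12, r^2s, r^5s, r^8s, r^11s, r^14s}; {e, r^3, r^6, r^9, r^12, s, r^3s, r^6s, r^9s, r^12s}.
So G has 3 subgroups of order 10.

3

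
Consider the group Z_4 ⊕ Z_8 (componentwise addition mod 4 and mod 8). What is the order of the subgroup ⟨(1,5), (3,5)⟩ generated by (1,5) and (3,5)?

16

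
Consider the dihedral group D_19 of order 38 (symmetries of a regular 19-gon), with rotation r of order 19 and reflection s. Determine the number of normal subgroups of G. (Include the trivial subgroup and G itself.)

G has 22 subgroups. Checking conjugation-invariance by order — order 1: 1/1 normal; order 2: 0/19 normal; order 19: 1/1 normal; order 38: 1/1 normal.
Total normal subgroups: 3.

3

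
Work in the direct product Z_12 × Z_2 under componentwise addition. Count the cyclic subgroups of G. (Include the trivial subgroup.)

A cyclic subgroup of order d is generated by each of its φ(d) elements of order d, so the cyclic subgroups of order d number (#elements of order d)/φ(d).
Cyclic subgroups by order — order 1: 1; order 2: 3; order 3: 1; order 4: 2; order 6: 3; order 12: 2.
Total: 12.

12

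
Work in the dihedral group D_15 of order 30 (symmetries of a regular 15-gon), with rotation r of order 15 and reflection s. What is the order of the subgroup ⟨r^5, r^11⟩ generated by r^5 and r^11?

|⟨r^5⟩| = 3 and |⟨r^11⟩| = 15, so |H| is a multiple of lcm(3, 15) = 15 and divides |G| = 30.
Closing under the operation: H = {e, r, r^2, r^3, r^4, r^5, r^6, r^7, r^8, r^9, r^10, r^11, r^12, r^13, r^14}, so |H| = 15.

15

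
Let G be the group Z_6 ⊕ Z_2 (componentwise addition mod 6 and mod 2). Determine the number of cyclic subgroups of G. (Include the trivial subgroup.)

8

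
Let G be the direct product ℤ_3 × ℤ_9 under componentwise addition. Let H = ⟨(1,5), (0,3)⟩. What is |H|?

9

|⟨(1,5)⟩| = 9 and |⟨(0,3)⟩| = 3, so |H| is a multiple of lcm(9, 3) = 9 and divides |G| = 27.
Closing under the operation: H = {(0,0), (0,3), (0,6), (1,2), (1,5), (1,8), (2,1), (2,4), (2,7)}, so |H| = 9.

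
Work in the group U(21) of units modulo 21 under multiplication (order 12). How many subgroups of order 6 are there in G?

3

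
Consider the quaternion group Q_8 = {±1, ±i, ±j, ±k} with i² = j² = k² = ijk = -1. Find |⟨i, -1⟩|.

|⟨i⟩| = 4 and |⟨-1⟩| = 2, so |H| is a multiple of lcm(4, 2) = 4 and divides |G| = 8.
Closing under the operation: H = {1, -1, i, -i}, so |H| = 4.

4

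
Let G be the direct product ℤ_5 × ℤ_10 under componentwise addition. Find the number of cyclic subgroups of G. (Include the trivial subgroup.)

14

A cyclic subgroup of order d is generated by each of its φ(d) elements of order d, so the cyclic subgroups of order d number (#elements of order d)/φ(d).
Cyclic subgroups by order — order 1: 1; order 2: 1; order 5: 6; order 10: 6.
Total: 14.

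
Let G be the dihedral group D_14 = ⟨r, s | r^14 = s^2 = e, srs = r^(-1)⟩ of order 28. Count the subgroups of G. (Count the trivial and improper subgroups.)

|G| = 28, so by Lagrange every subgroup order divides 28. Divisors: 1, 2, 4, 7, 14, 28.
Subgroups by order — order 1: 1; order 2: 15; order 4: 7; order 7: 1; order 14: 3; order 28: 1.
Total: 1 + 15 + 7 + 1 + 3 + 1 = 28.

28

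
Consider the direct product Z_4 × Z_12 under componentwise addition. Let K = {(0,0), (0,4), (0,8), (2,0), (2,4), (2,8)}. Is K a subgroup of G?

|K| = 6 divides |G| = 48, consistent with Lagrange.
K contains the identity, every element's inverse is in K, and K is closed under +: it is a subgroup.
In fact K = ⟨(2,4)⟩.

Yes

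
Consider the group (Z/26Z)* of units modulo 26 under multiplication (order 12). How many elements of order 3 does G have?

2

The elements of order 3 are: 3, 9.
That's 2.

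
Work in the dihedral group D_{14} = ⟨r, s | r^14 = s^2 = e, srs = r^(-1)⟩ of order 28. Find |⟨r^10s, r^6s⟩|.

|⟨r^10s⟩| = 2 and |⟨r^6s⟩| = 2, so |H| is a multiple of lcm(2, 2) = 2 and divides |G| = 28.
Closing under the operation: H = {e, r^2, r^4, r^6, r^8, r^10, r^12, s, r^2s, r^4s, r^6s, r^8s, r^10s, r^12s}, so |H| = 14.

14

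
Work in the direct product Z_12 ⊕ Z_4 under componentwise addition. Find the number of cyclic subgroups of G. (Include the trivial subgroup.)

Group the elements of G by the cyclic subgroup they generate; each cyclic subgroup of order d accounts for φ(d) elements.
Cyclic subgroups by order — order 1: 1; order 2: 3; order 3: 1; order 4: 6; order 6: 3; order 12: 6.
Total: 20.

20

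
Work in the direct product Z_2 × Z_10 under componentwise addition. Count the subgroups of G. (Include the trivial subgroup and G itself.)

|G| = 20, so by Lagrange every subgroup order divides 20. Divisors: 1, 2, 4, 5, 10, 20.
Subgroups by order — order 1: 1; order 2: 3; order 4: 1; order 5: 1; order 10: 3; order 20: 1.
Total: 1 + 3 + 1 + 1 + 3 + 1 = 10.

10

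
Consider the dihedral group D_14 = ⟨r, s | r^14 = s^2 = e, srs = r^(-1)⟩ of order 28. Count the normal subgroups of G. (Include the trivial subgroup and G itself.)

7

G has 28 subgroups. Checking conjugation-invariance by order — order 1: 1/1 normal; order 2: 1/15 normal; order 4: 0/7 normal; order 7: 1/1 normal; order 14: 3/3 normal; order 28: 1/1 normal.
Total normal subgroups: 7.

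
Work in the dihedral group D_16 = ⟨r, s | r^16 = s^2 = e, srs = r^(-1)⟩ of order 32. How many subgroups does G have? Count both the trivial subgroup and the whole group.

|G| = 32, so by Lagrange every subgroup order divides 32. Divisors: 1, 2, 4, 8, 16, 32.
Subgroups by order — order 1: 1; order 2: 17; order 4: 9; order 8: 5; order 16: 3; order 32: 1.
Total: 1 + 17 + 9 + 5 + 3 + 1 = 36.

36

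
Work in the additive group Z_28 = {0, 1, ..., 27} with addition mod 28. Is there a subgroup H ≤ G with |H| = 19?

No

19 does not divide |G| = 28, so by Lagrange no subgroup of order 19 exists.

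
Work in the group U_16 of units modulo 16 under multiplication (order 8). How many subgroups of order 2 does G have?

|G| = 8 and 2 | 8, so subgroups of order 2 are possible by Lagrange.
The subgroups of order 2 are: {1, 15}; {1, 7}; {1, 9}.
So G has 3 subgroups of order 2.

3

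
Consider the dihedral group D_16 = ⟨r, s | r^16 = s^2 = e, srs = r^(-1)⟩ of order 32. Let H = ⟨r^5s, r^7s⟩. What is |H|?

16

|⟨r^5s⟩| = 2 and |⟨r^7s⟩| = 2, so |H| is a multiple of lcm(2, 2) = 2 and divides |G| = 32.
Closing under the operation: H = {e, r^2, r^4, r^6, r^8, r^10, r^12, r^14, rs, r^3s, r^5s, r^7s, r^9s, r^11s, r^13s, r^15s}, so |H| = 16.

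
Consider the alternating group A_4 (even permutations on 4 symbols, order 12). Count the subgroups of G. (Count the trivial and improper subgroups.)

|G| = 12, so by Lagrange every subgroup order divides 12. Divisors: 1, 2, 3, 4, 6, 12.
Subgroups by order — order 1: 1; order 2: 3; order 3: 4; order 4: 1; order 6: 0; order 12: 1.
Total: 1 + 3 + 4 + 1 + 0 + 1 = 10.

10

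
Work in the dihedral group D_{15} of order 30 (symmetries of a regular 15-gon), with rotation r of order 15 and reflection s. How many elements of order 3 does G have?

2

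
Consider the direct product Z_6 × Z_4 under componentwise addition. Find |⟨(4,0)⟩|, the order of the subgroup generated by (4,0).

The order of (4,0) in Z_6 × Z_4 is lcm(ord(4) in Z_6, ord(0) in Z_4).
ord(4) = 3 and ord(0) = 1, so |⟨(4,0)⟩| = lcm(3, 1) = 3.

3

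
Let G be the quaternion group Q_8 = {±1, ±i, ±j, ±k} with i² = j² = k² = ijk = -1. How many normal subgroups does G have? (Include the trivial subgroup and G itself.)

G has 6 subgroups. Checking conjugation-invariance by order — order 1: 1/1 normal; order 2: 1/1 normal; order 4: 3/3 normal; order 8: 1/1 normal.
Total normal subgroups: 6.

6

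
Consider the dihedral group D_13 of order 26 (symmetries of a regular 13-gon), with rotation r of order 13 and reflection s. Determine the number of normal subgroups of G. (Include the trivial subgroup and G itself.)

3

G has 16 subgroups. Checking conjugation-invariance by order — order 1: 1/1 normal; order 2: 0/13 normal; order 13: 1/1 normal; order 26: 1/1 normal.
Total normal subgroups: 3.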